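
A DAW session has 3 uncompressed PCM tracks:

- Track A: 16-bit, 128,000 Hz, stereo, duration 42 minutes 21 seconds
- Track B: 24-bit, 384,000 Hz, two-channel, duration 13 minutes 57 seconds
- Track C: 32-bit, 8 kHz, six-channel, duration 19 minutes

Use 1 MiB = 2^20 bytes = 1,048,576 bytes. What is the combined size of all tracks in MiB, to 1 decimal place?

3288.6 MiB

Track A: 42 minutes 21 seconds = 2,541 s; 128,000 × 2,541 × 2 × 2 = 1,300,992,000 bytes.
Track B: 13 minutes 57 seconds = 837 s; 384,000 × 837 × 3 × 2 = 1,928,448,000 bytes.
Track C: 19 minutes = 1,140 s; 8,000 × 1,140 × 4 × 6 = 218,880,000 bytes.
Total = 3,448,320,000 bytes = 3288.6 MiB.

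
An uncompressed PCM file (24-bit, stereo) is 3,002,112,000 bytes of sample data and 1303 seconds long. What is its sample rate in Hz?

384,000 Hz

Bytes = sample_rate × seconds × bytes_per_sample × channels.
sample_rate = 3,002,112,000 / (1,303 × 3 × 2) = 3,002,112,000 / 7,818 = 384,000 Hz.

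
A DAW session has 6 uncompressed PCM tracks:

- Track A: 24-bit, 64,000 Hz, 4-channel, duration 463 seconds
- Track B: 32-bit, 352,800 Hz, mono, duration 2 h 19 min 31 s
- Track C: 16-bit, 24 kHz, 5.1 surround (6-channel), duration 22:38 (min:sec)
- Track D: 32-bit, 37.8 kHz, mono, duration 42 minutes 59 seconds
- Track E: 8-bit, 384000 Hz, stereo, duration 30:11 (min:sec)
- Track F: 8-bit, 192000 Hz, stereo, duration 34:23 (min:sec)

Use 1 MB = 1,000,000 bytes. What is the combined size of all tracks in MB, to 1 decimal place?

Track A: 64,000 × 463 × 3 × 4 = 355,584,000 bytes.
Track B: 2 h 19 min 31 s = 8,371 s; 352,800 × 8,371 × 4 × 1 = 11,813,155,200 bytes.
Track C: 22:38 (min:sec) = 1,358 s; 24,000 × 1,358 × 2 × 6 = 391,104,000 bytes.
Track D: 42 minutes 59 seconds = 2,579 s; 37,800 × 2,579 × 4 × 1 = 389,944,800 bytes.
Track E: 30:11 (min:sec) = 1,811 s; 384,000 × 1,811 × 1 × 2 = 1,390,848,000 bytes.
Track F: 34:23 (min:sec) = 2,063 s; 192,000 × 2,063 × 1 × 2 = 792,192,000 bytes.
Total = 15,132,828,000 bytes = 15132.8 MB.

15132.8 MB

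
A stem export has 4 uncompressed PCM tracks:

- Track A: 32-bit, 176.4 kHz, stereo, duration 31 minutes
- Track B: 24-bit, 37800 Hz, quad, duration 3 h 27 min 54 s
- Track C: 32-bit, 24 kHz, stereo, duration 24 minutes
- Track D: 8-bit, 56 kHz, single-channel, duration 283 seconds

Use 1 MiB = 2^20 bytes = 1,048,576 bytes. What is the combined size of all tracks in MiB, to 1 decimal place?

Track A: 31 minutes = 1,860 s; 176,400 × 1,860 × 4 × 2 = 2,624,832,000 bytes.
Track B: 3 h 27 min 54 s = 12,474 s; 37,800 × 12,474 × 3 × 4 = 5,658,206,400 bytes.
Track C: 24 minutes = 1,440 s; 24,000 × 1,440 × 4 × 2 = 276,480,000 bytes.
Track D: 56,000 × 283 × 1 × 1 = 15,848,000 bytes.
Total = 8,575,366,400 bytes = 8178.1 MiB.

8178.1 MiB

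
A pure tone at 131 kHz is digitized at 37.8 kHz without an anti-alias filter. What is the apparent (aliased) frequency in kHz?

17.6 kHz

Nyquist = 37,800/2 = 18,900 Hz; 131,000 Hz exceeds it.
Alias = |131,000 − 3×37,800| = |131,000 − 113,400| = 17,600 Hz = 17.6 kHz.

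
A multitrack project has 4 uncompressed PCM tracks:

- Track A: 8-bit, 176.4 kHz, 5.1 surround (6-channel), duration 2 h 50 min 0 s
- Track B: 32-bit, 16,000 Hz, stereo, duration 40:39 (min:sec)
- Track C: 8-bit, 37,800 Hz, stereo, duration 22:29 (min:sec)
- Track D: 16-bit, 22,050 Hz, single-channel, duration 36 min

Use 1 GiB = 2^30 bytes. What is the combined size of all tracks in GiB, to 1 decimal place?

10.5 GiB

Track A: 2 h 50 min 0 s = 10,200 s; 176,400 × 10,200 × 1 × 6 = 10,795,680,000 bytes.
Track B: 40:39 (min:sec) = 2,439 s; 16,000 × 2,439 × 4 × 2 = 312,192,000 bytes.
Track C: 22:29 (min:sec) = 1,349 s; 37,800 × 1,349 × 1 × 2 = 101,984,400 bytes.
Track D: 36 min = 2,160 s; 22,050 × 2,160 × 2 × 1 = 95,256,000 bytes.
Total = 11,305,112,400 bytes = 10.5 GiB.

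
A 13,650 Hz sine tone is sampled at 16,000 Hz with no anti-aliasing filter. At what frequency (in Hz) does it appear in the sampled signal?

Nyquist = 16,000/2 = 8,000 Hz; 13,650 Hz exceeds it.
Alias = |13,650 − 1×16,000| = |13,650 − 16,000| = 2,350 Hz.

2,350 Hz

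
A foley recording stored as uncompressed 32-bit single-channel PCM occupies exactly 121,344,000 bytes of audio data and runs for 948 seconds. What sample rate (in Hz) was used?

32,000 Hz

Bytes = sample_rate × seconds × bytes_per_sample × channels.
sample_rate = 121,344,000 / (948 × 4 × 1) = 121,344,000 / 3,792 = 32,000 Hz.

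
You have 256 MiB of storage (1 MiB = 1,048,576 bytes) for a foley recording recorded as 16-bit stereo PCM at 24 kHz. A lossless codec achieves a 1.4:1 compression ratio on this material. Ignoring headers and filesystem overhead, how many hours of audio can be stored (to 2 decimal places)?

1.09 hours

Uncompressed byte rate = 24,000 × 2 × 2 = 96,000 bytes/s.
After 1.4:1 compression, effective rate ≈ 68571.43 bytes/s.
Capacity = 256 × 1,048,576 = 268,435,456 bytes.
268,435,456 / effective rate ≈ 3914.68 s → 1.09 hours.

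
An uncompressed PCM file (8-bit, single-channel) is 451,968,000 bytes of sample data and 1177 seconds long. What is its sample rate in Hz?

Bytes = sample_rate × seconds × bytes_per_sample × channels.
sample_rate = 451,968,000 / (1,177 × 1 × 1) = 451,968,000 / 1,177 = 384,000 Hz.

384,000 Hz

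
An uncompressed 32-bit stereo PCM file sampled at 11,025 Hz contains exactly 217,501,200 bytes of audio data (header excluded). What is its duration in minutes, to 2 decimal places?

Byte rate = 11,025 × 4 × 2 = 88,200 bytes/s.
Duration = 217,501,200 / 88,200 = 2,466 s.
2,466 s / 60 = 41.10 minutes.

41.10 minutes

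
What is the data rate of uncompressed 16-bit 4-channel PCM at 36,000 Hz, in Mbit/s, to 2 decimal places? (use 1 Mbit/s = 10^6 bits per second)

2.30 Mbit/s

Bit rate = 36,000 × 16 × 4 = 2,304,000 bits/s.
= 2.30 Mbit/s.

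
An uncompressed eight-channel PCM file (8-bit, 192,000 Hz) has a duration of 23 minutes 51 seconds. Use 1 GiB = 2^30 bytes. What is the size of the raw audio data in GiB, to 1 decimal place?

Duration = 23 minutes 51 seconds = 1,431 s.
Bytes = 192,000 samples/s × 1,431 s × 1 bytes/sample × 8 ch = 2,198,016,000 bytes.
2,198,016,000 / 1,073,741,824 = 2.0 GiB.

2.0 GiB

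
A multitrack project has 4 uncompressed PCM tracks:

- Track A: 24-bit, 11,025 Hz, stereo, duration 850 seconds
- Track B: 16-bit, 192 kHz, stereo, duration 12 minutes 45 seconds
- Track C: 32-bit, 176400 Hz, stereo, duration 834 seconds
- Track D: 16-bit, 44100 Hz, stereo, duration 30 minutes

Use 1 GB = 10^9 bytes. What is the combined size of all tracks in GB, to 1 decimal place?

Track A: 11,025 × 850 × 3 × 2 = 56,227,500 bytes.
Track B: 12 minutes 45 seconds = 765 s; 192,000 × 765 × 2 × 2 = 587,520,000 bytes.
Track C: 176,400 × 834 × 4 × 2 = 1,176,940,800 bytes.
Track D: 30 minutes = 1,800 s; 44,100 × 1,800 × 2 × 2 = 317,520,000 bytes.
Total = 2,138,208,300 bytes = 2.1 GB.

2.1 GB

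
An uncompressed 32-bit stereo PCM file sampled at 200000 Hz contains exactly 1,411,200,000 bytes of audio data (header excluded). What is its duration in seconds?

882 seconds

Byte rate = 200,000 × 4 × 2 = 1,600,000 bytes/s.
Duration = 1,411,200,000 / 1,600,000 = 882 s.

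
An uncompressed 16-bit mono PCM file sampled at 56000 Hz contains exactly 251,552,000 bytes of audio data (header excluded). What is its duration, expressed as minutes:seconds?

37:26

Byte rate = 56,000 × 2 × 1 = 112,000 bytes/s.
Duration = 251,552,000 / 112,000 = 2,246 s.
2,246 s = 37:26.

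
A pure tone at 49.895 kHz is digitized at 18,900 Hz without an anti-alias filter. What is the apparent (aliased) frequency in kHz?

6.805 kHz

Nyquist = 18,900/2 = 9,450 Hz; 49,895 Hz exceeds it.
Alias = |49,895 − 3×18,900| = |49,895 − 56,700| = 6,805 Hz = 6.805 kHz.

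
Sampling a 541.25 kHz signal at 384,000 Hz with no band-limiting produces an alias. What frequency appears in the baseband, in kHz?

Nyquist = 384,000/2 = 192,000 Hz; 541,250 Hz exceeds it.
Alias = |541,250 − 1×384,000| = |541,250 − 384,000| = 157,250 Hz = 157.25 kHz.

157.25 kHz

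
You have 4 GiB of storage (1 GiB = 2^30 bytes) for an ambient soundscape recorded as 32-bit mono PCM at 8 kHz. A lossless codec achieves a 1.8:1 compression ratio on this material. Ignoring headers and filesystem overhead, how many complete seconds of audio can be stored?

Uncompressed byte rate = 8,000 × 4 × 1 = 32,000 bytes/s.
After 1.8:1 compression, effective rate ≈ 17777.78 bytes/s.
Capacity = 4 × 1,073,741,824 = 4,294,967,296 bytes.
4,294,967,296 / effective rate ≈ 241591.91 s → 241,591 seconds.

241,591 seconds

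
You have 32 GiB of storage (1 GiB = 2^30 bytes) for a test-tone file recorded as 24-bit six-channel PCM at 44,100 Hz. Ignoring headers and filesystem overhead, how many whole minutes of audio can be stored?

Uncompressed byte rate = 44,100 × 3 × 6 = 793,800 bytes/s.
Capacity = 32 × 1,073,741,824 = 34,359,738,368 bytes.
34,359,738,368 / 793,800 ≈ 43285.13 s → 721 minutes.

721 minutes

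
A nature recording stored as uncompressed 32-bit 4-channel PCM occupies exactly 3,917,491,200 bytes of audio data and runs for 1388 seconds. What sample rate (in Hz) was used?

176,400 Hz

Bytes = sample_rate × seconds × bytes_per_sample × channels.
sample_rate = 3,917,491,200 / (1,388 × 4 × 4) = 3,917,491,200 / 22,208 = 176,400 Hz.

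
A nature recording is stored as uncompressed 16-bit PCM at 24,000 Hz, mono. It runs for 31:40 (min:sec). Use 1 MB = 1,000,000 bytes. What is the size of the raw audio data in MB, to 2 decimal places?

Duration = 31:40 (min:sec) = 1,900 s.
Bytes = 24,000 samples/s × 1,900 s × 2 bytes/sample × 1 ch = 91,200,000 bytes.
91,200,000 / 1,000,000 = 91.20 MB.

91.20 MB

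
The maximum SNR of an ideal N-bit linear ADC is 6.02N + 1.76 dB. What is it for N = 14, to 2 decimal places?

86.04 dB

6.02 × 14 + 1.76 = 86.04 dB.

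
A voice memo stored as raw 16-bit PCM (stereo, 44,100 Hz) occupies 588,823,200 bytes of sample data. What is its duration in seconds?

Byte rate = 44,100 × 2 × 2 = 176,400 bytes/s.
Duration = 588,823,200 / 176,400 = 3,338 s.

3,338 seconds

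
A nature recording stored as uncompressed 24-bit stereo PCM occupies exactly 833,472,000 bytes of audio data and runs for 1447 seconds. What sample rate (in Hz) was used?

Bytes = sample_rate × seconds × bytes_per_sample × channels.
sample_rate = 833,472,000 / (1,447 × 3 × 2) = 833,472,000 / 8,682 = 96,000 Hz.

96,000 Hz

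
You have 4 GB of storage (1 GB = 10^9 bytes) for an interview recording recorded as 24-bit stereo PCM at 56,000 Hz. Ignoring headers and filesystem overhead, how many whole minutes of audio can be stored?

Uncompressed byte rate = 56,000 × 3 × 2 = 336,000 bytes/s.
Capacity = 4 × 1,000,000,000 = 4,000,000,000 bytes.
4,000,000,000 / 336,000 ≈ 11904.76 s → 198 minutes.

198 minutes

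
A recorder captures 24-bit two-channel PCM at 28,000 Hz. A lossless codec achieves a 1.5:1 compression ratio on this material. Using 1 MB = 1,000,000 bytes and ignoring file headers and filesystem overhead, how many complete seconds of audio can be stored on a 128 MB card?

1,142 seconds

Uncompressed byte rate = 28,000 × 3 × 2 = 168,000 bytes/s.
After 1.5:1 compression, effective rate ≈ 112000 bytes/s.
Capacity = 128 × 1,000,000 = 128,000,000 bytes.
128,000,000 / effective rate ≈ 1142.86 s → 1,142 seconds.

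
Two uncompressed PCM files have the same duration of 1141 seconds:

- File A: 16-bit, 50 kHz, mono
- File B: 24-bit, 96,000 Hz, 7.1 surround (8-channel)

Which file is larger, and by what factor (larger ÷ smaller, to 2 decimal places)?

File A: 50,000 × 2 × 1 = 100,000 bytes/s.
File B: 96,000 × 3 × 8 = 2,304,000 bytes/s.
File B is larger; ratio = 2,628,864,000 / 114,100,000 = 23.04.

File B, by a factor of 23.04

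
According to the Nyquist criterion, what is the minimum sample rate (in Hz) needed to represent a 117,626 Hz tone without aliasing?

235,252 Hz

Minimum sample rate = 2 × 117,626 Hz = 235,252 Hz.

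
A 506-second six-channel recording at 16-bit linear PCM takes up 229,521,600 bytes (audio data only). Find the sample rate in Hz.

Bytes = sample_rate × seconds × bytes_per_sample × channels.
sample_rate = 229,521,600 / (506 × 2 × 6) = 229,521,600 / 6,072 = 37,800 Hz.

37,800 Hz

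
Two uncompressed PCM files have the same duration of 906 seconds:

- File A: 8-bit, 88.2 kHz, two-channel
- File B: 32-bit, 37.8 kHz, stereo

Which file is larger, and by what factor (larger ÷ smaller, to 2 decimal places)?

File B, by a factor of 1.71

File A: 88,200 × 1 × 2 = 176,400 bytes/s.
File B: 37,800 × 4 × 2 = 302,400 bytes/s.
File B is larger; ratio = 273,974,400 / 159,818,400 = 1.71.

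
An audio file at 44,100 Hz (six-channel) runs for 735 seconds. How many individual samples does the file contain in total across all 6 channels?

44,100 × 735 s × 6 ch = 194,481,000 samples.

194,481,000 samples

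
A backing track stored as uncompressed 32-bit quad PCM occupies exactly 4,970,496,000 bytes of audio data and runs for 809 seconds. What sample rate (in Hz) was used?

384,000 Hz

Bytes = sample_rate × seconds × bytes_per_sample × channels.
sample_rate = 4,970,496,000 / (809 × 4 × 4) = 4,970,496,000 / 12,944 = 384,000 Hz.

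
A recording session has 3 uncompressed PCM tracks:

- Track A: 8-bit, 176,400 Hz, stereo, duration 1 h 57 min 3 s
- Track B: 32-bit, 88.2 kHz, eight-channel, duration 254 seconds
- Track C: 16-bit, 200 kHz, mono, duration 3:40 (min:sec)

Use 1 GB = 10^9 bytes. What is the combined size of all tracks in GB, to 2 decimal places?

Track A: 1 h 57 min 3 s = 7,023 s; 176,400 × 7,023 × 1 × 2 = 2,477,714,400 bytes.
Track B: 88,200 × 254 × 4 × 8 = 716,889,600 bytes.
Track C: 3:40 (min:sec) = 220 s; 200,000 × 220 × 2 × 1 = 88,000,000 bytes.
Total = 3,282,604,000 bytes = 3.28 GB.

3.28 GB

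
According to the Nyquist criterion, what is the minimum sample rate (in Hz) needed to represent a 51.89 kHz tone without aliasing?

103,780 Hz

Minimum sample rate = 2 × 51,890 Hz = 103,780 Hz.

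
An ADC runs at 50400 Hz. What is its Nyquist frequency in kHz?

25.2 kHz

Nyquist frequency = sample rate / 2 = 50,400 / 2 = 25.2 kHz.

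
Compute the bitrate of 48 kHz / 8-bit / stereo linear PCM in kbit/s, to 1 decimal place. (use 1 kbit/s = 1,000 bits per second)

768.0 kbit/s

Bit rate = 48,000 × 8 × 2 = 768,000 bits/s.
= 768.0 kbit/s.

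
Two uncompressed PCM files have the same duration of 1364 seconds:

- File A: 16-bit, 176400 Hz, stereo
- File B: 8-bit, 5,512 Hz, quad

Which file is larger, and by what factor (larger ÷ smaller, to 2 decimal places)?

File A: 176,400 × 2 × 2 = 705,600 bytes/s.
File B: 5,512 × 1 × 4 = 22,048 bytes/s.
File A is larger; ratio = 962,438,400 / 30,073,472 = 32.00.

File A, by a factor of 32.00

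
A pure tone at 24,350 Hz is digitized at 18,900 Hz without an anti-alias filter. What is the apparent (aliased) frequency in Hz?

5,450 Hz

Nyquist = 18,900/2 = 9,450 Hz; 24,350 Hz exceeds it.
Alias = |24,350 − 1×18,900| = |24,350 − 18,900| = 5,450 Hz.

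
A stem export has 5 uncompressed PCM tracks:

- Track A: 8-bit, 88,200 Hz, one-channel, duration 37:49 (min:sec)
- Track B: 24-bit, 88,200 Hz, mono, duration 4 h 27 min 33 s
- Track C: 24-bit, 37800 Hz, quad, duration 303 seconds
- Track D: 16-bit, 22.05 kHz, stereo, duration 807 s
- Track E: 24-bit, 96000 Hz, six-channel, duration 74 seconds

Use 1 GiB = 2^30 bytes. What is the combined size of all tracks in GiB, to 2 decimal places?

Track A: 37:49 (min:sec) = 2,269 s; 88,200 × 2,269 × 1 × 1 = 200,125,800 bytes.
Track B: 4 h 27 min 33 s = 16,053 s; 88,200 × 16,053 × 3 × 1 = 4,247,623,800 bytes.
Track C: 37,800 × 303 × 3 × 4 = 137,440,800 bytes.
Track D: 22,050 × 807 × 2 × 2 = 71,177,400 bytes.
Track E: 96,000 × 74 × 3 × 6 = 127,872,000 bytes.
Total = 4,784,239,800 bytes = 4.46 GiB.

4.46 GiB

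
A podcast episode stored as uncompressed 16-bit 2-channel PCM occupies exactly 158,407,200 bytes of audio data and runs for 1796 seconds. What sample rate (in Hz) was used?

Bytes = sample_rate × seconds × bytes_per_sample × channels.
sample_rate = 158,407,200 / (1,796 × 2 × 2) = 158,407,200 / 7,184 = 22,050 Hz.

22,050 Hz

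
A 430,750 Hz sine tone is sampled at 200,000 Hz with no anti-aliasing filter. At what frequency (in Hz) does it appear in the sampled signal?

Nyquist = 200,000/2 = 100,000 Hz; 430,750 Hz exceeds it.
Alias = |430,750 − 2×200,000| = |430,750 − 400,000| = 30,750 Hz.

30,750 Hz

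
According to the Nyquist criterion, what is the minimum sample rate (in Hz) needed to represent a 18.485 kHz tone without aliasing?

36,970 Hz

Minimum sample rate = 2 × 18,485 Hz = 36,970 Hz.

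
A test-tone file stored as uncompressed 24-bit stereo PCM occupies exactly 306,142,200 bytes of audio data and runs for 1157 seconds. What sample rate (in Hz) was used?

44,100 Hz

Bytes = sample_rate × seconds × bytes_per_sample × channels.
sample_rate = 306,142,200 / (1,157 × 3 × 2) = 306,142,200 / 6,942 = 44,100 Hz.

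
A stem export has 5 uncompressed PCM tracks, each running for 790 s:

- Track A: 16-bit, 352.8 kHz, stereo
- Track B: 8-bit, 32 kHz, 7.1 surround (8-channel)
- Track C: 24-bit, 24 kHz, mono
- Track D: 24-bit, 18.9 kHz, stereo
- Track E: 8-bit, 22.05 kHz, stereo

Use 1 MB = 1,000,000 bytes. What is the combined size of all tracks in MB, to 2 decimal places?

1498.39 MB

Track A: 352,800 × 790 × 2 × 2 = 1,114,848,000 bytes.
Track B: 32,000 × 790 × 1 × 8 = 202,240,000 bytes.
Track C: 24,000 × 790 × 3 × 1 = 56,880,000 bytes.
Track D: 18,900 × 790 × 3 × 2 = 89,586,000 bytes.
Track E: 22,050 × 790 × 1 × 2 = 34,839,000 bytes.
Total = 1,498,393,000 bytes = 1498.39 MB.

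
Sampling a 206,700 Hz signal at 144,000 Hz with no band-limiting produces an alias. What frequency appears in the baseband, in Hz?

Nyquist = 144,000/2 = 72,000 Hz; 206,700 Hz exceeds it.
Alias = |206,700 − 1×144,000| = |206,700 − 144,000| = 62,700 Hz.

62,700 Hz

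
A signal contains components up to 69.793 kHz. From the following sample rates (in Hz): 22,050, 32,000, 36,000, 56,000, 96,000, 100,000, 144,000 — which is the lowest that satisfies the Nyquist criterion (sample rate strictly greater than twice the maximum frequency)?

Need sample rate > 2 × 69,793 = 139,586 Hz.
Lowest listed rate above 139,586 Hz is 144,000 Hz.

144,000 Hz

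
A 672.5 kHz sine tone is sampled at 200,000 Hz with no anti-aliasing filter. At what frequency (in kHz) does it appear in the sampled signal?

72.5 kHz

Nyquist = 200,000/2 = 100,000 Hz; 672,500 Hz exceeds it.
Alias = |672,500 − 3×200,000| = |672,500 − 600,000| = 72,500 Hz = 72.5 kHz.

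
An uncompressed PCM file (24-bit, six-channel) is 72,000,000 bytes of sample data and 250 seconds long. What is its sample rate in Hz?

16,000 Hz

Bytes = sample_rate × seconds × bytes_per_sample × channels.
sample_rate = 72,000,000 / (250 × 3 × 6) = 72,000,000 / 4,500 = 16,000 Hz.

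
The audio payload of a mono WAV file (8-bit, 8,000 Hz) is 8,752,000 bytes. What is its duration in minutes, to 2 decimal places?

Byte rate = 8,000 × 1 × 1 = 8,000 bytes/s.
Duration = 8,752,000 / 8,000 = 1,094 s.
1,094 s / 60 = 18.23 minutes.

18.23 minutes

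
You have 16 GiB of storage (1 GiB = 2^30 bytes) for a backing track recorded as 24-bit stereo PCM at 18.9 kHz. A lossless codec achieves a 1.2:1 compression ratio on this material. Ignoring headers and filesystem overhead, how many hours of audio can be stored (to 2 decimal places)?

Uncompressed byte rate = 18,900 × 3 × 2 = 113,400 bytes/s.
After 1.2:1 compression, effective rate ≈ 94500 bytes/s.
Capacity = 16 × 1,073,741,824 = 17,179,869,184 bytes.
17,179,869,184 / effective rate ≈ 181797.56 s → 50.50 hours.

50.50 hours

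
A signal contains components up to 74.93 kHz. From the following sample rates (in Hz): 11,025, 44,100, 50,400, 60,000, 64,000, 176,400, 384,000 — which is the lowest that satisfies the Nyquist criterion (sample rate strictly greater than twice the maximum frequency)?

Need sample rate > 2 × 74,930 = 149,860 Hz.
Lowest listed rate above 149,860 Hz is 176,400 Hz.

176,400 Hz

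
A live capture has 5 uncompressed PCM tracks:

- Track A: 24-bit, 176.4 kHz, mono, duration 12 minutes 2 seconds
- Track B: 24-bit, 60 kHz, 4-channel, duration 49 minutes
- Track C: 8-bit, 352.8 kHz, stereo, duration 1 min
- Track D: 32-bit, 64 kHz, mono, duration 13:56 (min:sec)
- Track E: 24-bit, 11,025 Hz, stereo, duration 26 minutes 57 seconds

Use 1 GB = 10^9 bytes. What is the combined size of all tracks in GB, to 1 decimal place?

Track A: 12 minutes 2 seconds = 722 s; 176,400 × 722 × 3 × 1 = 382,082,400 bytes.
Track B: 49 minutes = 2,940 s; 60,000 × 2,940 × 3 × 4 = 2,116,800,000 bytes.
Track C: 1 min = 60 s; 352,800 × 60 × 1 × 2 = 42,336,000 bytes.
Track D: 13:56 (min:sec) = 836 s; 64,000 × 836 × 4 × 1 = 214,016,000 bytes.
Track E: 26 minutes 57 seconds = 1,617 s; 11,025 × 1,617 × 3 × 2 = 106,964,550 bytes.
Total = 2,862,198,950 bytes = 2.9 GB.

2.9 GB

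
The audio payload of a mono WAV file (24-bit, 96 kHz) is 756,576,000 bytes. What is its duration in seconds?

Byte rate = 96,000 × 3 × 1 = 288,000 bytes/s.
Duration = 756,576,000 / 288,000 = 2,627 s.

2,627 seconds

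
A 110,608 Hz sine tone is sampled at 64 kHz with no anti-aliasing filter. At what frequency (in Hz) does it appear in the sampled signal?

Nyquist = 64,000/2 = 32,000 Hz; 110,608 Hz exceeds it.
Alias = |110,608 − 2×64,000| = |110,608 − 128,000| = 17,392 Hz.

17,392 Hz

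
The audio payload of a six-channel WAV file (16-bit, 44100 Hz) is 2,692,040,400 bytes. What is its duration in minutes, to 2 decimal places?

Byte rate = 44,100 × 2 × 6 = 529,200 bytes/s.
Duration = 2,692,040,400 / 529,200 = 5,087 s.
5,087 s / 60 = 84.78 minutes.

84.78 minutes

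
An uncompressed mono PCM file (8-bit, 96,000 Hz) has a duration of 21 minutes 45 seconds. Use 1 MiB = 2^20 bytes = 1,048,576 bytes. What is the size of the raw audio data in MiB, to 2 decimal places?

119.48 MiB

Duration = 21 minutes 45 seconds = 1,305 s.
Bytes = 96,000 samples/s × 1,305 s × 1 bytes/sample × 1 ch = 125,280,000 bytes.
125,280,000 / 1,048,576 = 119.48 MiB.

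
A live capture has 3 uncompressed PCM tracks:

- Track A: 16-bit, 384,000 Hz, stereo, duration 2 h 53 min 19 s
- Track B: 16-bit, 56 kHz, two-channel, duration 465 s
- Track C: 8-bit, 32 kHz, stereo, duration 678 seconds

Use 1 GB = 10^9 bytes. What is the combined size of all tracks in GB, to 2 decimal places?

16.12 GB

Track A: 2 h 53 min 19 s = 10,399 s; 384,000 × 10,399 × 2 × 2 = 15,972,864,000 bytes.
Track B: 56,000 × 465 × 2 × 2 = 104,160,000 bytes.
Track C: 32,000 × 678 × 1 × 2 = 43,392,000 bytes.
Total = 16,120,416,000 bytes = 16.12 GB.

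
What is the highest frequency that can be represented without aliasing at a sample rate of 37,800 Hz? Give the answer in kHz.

Nyquist frequency = sample rate / 2 = 37,800 / 2 = 18.9 kHz.

18.9 kHz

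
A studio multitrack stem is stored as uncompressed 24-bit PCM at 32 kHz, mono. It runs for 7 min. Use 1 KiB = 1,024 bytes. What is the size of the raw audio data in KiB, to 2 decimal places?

Duration = 7 min = 420 s.
Bytes = 32,000 samples/s × 420 s × 3 bytes/sample × 1 ch = 40,320,000 bytes.
40,320,000 / 1,024 = 39375.00 KiB.

39375.00 KiB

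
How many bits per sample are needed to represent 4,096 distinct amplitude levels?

12 bits

log2(4,096) = 12.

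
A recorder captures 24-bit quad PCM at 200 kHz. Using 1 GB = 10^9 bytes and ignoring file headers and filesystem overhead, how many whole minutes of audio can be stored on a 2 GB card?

13 minutes

Uncompressed byte rate = 200,000 × 3 × 4 = 2,400,000 bytes/s.
Capacity = 2 × 1,000,000,000 = 2,000,000,000 bytes.
2,000,000,000 / 2,400,000 ≈ 833.33 s → 13 minutes.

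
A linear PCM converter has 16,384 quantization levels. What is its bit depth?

log2(16,384) = 14.

14 bits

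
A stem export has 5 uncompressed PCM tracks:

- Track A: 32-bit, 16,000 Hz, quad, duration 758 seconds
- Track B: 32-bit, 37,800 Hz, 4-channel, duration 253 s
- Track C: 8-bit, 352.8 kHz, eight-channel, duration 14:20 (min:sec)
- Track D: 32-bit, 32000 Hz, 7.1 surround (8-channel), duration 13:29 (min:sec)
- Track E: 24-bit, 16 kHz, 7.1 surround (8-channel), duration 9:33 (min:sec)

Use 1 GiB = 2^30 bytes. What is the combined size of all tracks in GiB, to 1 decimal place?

Track A: 16,000 × 758 × 4 × 4 = 194,048,000 bytes.
Track B: 37,800 × 253 × 4 × 4 = 153,014,400 bytes.
Track C: 14:20 (min:sec) = 860 s; 352,800 × 860 × 1 × 8 = 2,427,264,000 bytes.
Track D: 13:29 (min:sec) = 809 s; 32,000 × 809 × 4 × 8 = 828,416,000 bytes.
Track E: 9:33 (min:sec) = 573 s; 16,000 × 573 × 3 × 8 = 220,032,000 bytes.
Total = 3,822,774,400 bytes = 3.6 GiB.

3.6 GiB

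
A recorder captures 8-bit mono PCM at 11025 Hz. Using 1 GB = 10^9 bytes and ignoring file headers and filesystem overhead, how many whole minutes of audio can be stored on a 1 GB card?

Uncompressed byte rate = 11,025 × 1 × 1 = 11,025 bytes/s.
Capacity = 1 × 1,000,000,000 = 1,000,000,000 bytes.
1,000,000,000 / 11,025 ≈ 90702.95 s → 1,511 minutes.

1,511 minutes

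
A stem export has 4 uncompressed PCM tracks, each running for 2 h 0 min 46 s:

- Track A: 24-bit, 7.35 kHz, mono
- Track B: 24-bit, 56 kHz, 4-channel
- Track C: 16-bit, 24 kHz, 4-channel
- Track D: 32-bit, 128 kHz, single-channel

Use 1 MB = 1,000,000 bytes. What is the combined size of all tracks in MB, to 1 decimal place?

10130.3 MB

2 h 0 min 46 s = 7,246 s.
Track A: 7,350 × 7,246 × 3 × 1 = 159,774,300 bytes.
Track B: 56,000 × 7,246 × 3 × 4 = 4,869,312,000 bytes.
Track C: 24,000 × 7,246 × 2 × 4 = 1,391,232,000 bytes.
Track D: 128,000 × 7,246 × 4 × 1 = 3,709,952,000 bytes.
Total = 10,130,270,300 bytes = 10130.3 MB.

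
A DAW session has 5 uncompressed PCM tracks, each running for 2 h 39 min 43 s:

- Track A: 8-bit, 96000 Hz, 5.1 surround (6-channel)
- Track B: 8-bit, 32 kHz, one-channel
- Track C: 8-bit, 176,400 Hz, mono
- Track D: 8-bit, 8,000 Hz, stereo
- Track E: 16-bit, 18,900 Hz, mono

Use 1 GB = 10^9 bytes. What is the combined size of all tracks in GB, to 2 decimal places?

8.03 GB

2 h 39 min 43 s = 9,583 s.
Track A: 96,000 × 9,583 × 1 × 6 = 5,519,808,000 bytes.
Track B: 32,000 × 9,583 × 1 × 1 = 306,656,000 bytes.
Track C: 176,400 × 9,583 × 1 × 1 = 1,690,441,200 bytes.
Track D: 8,000 × 9,583 × 1 × 2 = 153,328,000 bytes.
Track E: 18,900 × 9,583 × 2 × 1 = 362,237,400 bytes.
Total = 8,032,470,600 bytes = 8.03 GB.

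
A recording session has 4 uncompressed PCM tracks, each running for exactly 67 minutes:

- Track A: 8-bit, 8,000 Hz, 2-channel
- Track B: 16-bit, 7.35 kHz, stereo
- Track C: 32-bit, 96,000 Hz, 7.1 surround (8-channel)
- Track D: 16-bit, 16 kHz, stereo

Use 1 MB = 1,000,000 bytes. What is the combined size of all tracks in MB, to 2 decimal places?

12789.23 MB

exactly 67 minutes = 4,020 s.
Track A: 8,000 × 4,020 × 1 × 2 = 64,320,000 bytes.
Track B: 7,350 × 4,020 × 2 × 2 = 118,188,000 bytes.
Track C: 96,000 × 4,020 × 4 × 8 = 12,349,440,000 bytes.
Track D: 16,000 × 4,020 × 2 × 2 = 257,280,000 bytes.
Total = 12,789,228,000 bytes = 12789.23 MB.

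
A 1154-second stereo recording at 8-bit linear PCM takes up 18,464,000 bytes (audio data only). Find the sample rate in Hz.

8,000 Hz

Bytes = sample_rate × seconds × bytes_per_sample × channels.
sample_rate = 18,464,000 / (1,154 × 1 × 2) = 18,464,000 / 2,308 = 8,000 Hz.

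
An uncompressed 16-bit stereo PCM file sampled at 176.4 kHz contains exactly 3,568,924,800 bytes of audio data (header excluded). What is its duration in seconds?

Byte rate = 176,400 × 2 × 2 = 705,600 bytes/s.
Duration = 3,568,924,800 / 705,600 = 5,058 s.

5,058 seconds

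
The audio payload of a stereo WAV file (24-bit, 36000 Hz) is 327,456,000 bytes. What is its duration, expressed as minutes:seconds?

Byte rate = 36,000 × 3 × 2 = 216,000 bytes/s.
Duration = 327,456,000 / 216,000 = 1,516 s.
1,516 s = 25:16.

25:16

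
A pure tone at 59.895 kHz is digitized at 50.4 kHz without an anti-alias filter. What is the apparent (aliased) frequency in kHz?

9.495 kHz

Nyquist = 50,400/2 = 25,200 Hz; 59,895 Hz exceeds it.
Alias = |59,895 − 1×50,400| = |59,895 − 50,400| = 9,495 Hz = 9.495 kHz.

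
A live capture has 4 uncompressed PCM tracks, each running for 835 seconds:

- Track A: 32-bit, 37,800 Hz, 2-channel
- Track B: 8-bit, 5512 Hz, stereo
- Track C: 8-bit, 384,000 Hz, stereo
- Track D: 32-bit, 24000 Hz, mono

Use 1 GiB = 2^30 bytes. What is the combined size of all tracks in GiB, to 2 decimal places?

Track A: 37,800 × 835 × 4 × 2 = 252,504,000 bytes.
Track B: 5,512 × 835 × 1 × 2 = 9,205,040 bytes.
Track C: 384,000 × 835 × 1 × 2 = 641,280,000 bytes.
Track D: 24,000 × 835 × 4 × 1 = 80,160,000 bytes.
Total = 983,149,040 bytes = 0.92 GiB.

0.92 GiB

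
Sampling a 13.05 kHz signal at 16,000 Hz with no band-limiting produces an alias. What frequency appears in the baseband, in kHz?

Nyquist = 16,000/2 = 8,000 Hz; 13,050 Hz exceeds it.
Alias = |13,050 − 1×16,000| = |13,050 − 16,000| = 2,950 Hz = 2.95 kHz.

2.95 kHz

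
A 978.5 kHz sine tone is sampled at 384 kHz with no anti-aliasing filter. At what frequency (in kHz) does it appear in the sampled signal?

173.5 kHz

Nyquist = 384,000/2 = 192,000 Hz; 978,500 Hz exceeds it.
Alias = |978,500 − 3×384,000| = |978,500 − 1,152,000| = 173,500 Hz = 173.5 kHz.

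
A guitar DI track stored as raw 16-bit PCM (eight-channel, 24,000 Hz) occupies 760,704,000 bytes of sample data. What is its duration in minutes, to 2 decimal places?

33.02 minutes

Byte rate = 24,000 × 2 × 8 = 384,000 bytes/s.
Duration = 760,704,000 / 384,000 = 1,981 s.
1,981 s / 60 = 33.02 minutes.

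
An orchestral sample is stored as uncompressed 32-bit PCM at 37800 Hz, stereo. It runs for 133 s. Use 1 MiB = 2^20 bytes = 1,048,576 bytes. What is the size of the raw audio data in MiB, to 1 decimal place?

38.4 MiB

Bytes = 37,800 samples/s × 133 s × 4 bytes/sample × 2 ch = 40,219,200 bytes.
40,219,200 / 1,048,576 = 38.4 MiB.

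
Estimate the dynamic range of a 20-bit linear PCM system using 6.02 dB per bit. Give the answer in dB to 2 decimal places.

120.40 dB

20 × 6.02 = 120.40 dB.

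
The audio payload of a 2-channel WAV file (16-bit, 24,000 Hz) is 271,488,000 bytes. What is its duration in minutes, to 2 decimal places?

Byte rate = 24,000 × 2 × 2 = 96,000 bytes/s.
Duration = 271,488,000 / 96,000 = 2,828 s.
2,828 s / 60 = 47.13 minutes.

47.13 minutes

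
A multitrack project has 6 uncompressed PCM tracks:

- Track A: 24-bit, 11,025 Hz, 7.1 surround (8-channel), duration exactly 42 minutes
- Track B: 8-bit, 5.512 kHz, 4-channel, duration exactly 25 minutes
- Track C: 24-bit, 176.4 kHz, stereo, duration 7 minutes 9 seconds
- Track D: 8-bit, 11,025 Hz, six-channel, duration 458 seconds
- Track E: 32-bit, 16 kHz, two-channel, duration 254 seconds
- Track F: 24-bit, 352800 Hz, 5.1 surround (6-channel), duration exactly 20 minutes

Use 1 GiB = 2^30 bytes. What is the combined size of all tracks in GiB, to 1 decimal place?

8.2 GiB

Track A: exactly 42 minutes = 2,520 s; 11,025 × 2,520 × 3 × 8 = 666,792,000 bytes.
Track B: exactly 25 minutes = 1,500 s; 5,512 × 1,500 × 1 × 4 = 33,072,000 bytes.
Track C: 7 minutes 9 seconds = 429 s; 176,400 × 429 × 3 × 2 = 454,053,600 bytes.
Track D: 11,025 × 458 × 1 × 6 = 30,296,700 bytes.
Track E: 16,000 × 254 × 4 × 2 = 32,512,000 bytes.
Track F: exactly 20 minutes = 1,200 s; 352,800 × 1,200 × 3 × 6 = 7,620,480,000 bytes.
Total = 8,837,206,300 bytes = 8.2 GiB.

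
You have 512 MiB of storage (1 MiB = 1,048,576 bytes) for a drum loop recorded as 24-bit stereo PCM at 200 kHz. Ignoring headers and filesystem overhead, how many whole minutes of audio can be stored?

7 minutes

Uncompressed byte rate = 200,000 × 3 × 2 = 1,200,000 bytes/s.
Capacity = 512 × 1,048,576 = 536,870,912 bytes.
536,870,912 / 1,200,000 ≈ 447.39 s → 7 minutes.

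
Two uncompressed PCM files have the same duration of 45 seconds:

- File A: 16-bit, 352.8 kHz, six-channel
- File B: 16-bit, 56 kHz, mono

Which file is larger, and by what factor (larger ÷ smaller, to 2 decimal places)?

File A: 352,800 × 2 × 6 = 4,233,600 bytes/s.
File B: 56,000 × 2 × 1 = 112,000 bytes/s.
File A is larger; ratio = 190,512,000 / 5,040,000 = 37.80.

File A, by a factor of 37.80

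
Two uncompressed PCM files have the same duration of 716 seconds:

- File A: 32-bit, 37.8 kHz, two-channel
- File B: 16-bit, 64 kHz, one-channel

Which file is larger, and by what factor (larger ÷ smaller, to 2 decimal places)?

File A, by a factor of 2.36

File A: 37,800 × 4 × 2 = 302,400 bytes/s.
File B: 64,000 × 2 × 1 = 128,000 bytes/s.
File A is larger; ratio = 216,518,400 / 91,648,000 = 2.36.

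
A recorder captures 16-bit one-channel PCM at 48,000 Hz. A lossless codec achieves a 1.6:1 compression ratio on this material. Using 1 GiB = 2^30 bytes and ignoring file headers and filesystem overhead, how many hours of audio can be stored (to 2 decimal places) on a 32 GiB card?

159.07 hours

Uncompressed byte rate = 48,000 × 2 × 1 = 96,000 bytes/s.
After 1.6:1 compression, effective rate ≈ 60000 bytes/s.
Capacity = 32 × 1,073,741,824 = 34,359,738,368 bytes.
34,359,738,368 / effective rate ≈ 572662.31 s → 159.07 hours.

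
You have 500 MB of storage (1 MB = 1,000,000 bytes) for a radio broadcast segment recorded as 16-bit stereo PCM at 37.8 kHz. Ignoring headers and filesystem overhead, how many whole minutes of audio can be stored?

55 minutes

Uncompressed byte rate = 37,800 × 2 × 2 = 151,200 bytes/s.
Capacity = 500 × 1,000,000 = 500,000,000 bytes.
500,000,000 / 151,200 ≈ 3306.88 s → 55 minutes.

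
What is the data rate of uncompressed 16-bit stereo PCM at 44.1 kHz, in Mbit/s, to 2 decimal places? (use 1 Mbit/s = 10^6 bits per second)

Bit rate = 44,100 × 16 × 2 = 1,411,200 bits/s.
= 1.41 Mbit/s.

1.41 Mbit/s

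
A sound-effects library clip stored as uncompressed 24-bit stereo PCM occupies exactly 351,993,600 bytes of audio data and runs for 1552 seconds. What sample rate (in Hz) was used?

37,800 Hz

Bytes = sample_rate × seconds × bytes_per_sample × channels.
sample_rate = 351,993,600 / (1,552 × 3 × 2) = 351,993,600 / 9,312 = 37,800 Hz.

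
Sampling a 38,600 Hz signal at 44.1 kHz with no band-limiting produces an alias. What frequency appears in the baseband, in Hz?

Nyquist = 44,100/2 = 22,050 Hz; 38,600 Hz exceeds it.
Alias = |38,600 − 1×44,100| = |38,600 − 44,100| = 5,500 Hz.

5,500 Hz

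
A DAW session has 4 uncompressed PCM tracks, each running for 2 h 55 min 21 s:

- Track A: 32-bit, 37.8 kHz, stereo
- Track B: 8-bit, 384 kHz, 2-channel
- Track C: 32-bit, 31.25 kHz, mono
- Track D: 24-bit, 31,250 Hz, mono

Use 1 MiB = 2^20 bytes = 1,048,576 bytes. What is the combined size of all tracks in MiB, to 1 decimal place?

2 h 55 min 21 s = 10,521 s.
Track A: 37,800 × 10,521 × 4 × 2 = 3,181,550,400 bytes.
Track B: 384,000 × 10,521 × 1 × 2 = 8,080,128,000 bytes.
Track C: 31,250 × 10,521 × 4 × 1 = 1,315,125,000 bytes.
Track D: 31,250 × 10,521 × 3 × 1 = 986,343,750 bytes.
Total = 13,563,147,150 bytes = 12934.8 MiB.

12934.8 MiB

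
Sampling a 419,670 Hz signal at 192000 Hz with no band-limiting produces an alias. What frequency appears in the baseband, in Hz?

Nyquist = 192,000/2 = 96,000 Hz; 419,670 Hz exceeds it.
Alias = |419,670 − 2×192,000| = |419,670 − 384,000| = 35,670 Hz.

35,670 Hz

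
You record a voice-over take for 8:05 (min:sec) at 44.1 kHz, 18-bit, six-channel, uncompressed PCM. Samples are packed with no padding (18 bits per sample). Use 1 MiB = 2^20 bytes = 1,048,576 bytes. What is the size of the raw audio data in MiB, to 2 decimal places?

275.37 MiB

Duration = 8:05 (min:sec) = 485 s.
Bits = 44,100 × 485 × 18 × 6 = 2,309,958,000 bits = 288,744,750 bytes.
288,744,750 / 1,048,576 = 275.37 MiB.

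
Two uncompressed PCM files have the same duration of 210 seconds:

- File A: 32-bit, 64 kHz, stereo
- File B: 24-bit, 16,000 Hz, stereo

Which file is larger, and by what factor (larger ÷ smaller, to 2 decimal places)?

File A: 64,000 × 4 × 2 = 512,000 bytes/s.
File B: 16,000 × 3 × 2 = 96,000 bytes/s.
File A is larger; ratio = 107,520,000 / 20,160,000 = 5.33.

File A, by a factor of 5.33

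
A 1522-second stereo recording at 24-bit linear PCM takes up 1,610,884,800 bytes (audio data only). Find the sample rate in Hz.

Bytes = sample_rate × seconds × bytes_per_sample × channels.
sample_rate = 1,610,884,800 / (1,522 × 3 × 2) = 1,610,884,800 / 9,132 = 176,400 Hz.

176,400 Hz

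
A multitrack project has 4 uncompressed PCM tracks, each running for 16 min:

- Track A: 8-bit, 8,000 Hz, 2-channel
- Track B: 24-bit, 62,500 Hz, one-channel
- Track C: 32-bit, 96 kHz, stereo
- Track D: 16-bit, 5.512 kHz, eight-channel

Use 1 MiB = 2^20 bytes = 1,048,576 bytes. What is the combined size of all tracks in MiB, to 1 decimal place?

970.2 MiB

16 min = 960 s.
Track A: 8,000 × 960 × 1 × 2 = 15,360,000 bytes.
Track B: 62,500 × 960 × 3 × 1 = 180,000,000 bytes.
Track C: 96,000 × 960 × 4 × 2 = 737,280,000 bytes.
Track D: 5,512 × 960 × 2 × 8 = 84,664,320 bytes.
Total = 1,017,304,320 bytes = 970.2 MiB.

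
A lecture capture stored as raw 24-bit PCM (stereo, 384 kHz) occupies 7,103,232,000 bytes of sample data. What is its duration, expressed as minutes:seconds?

51:23

Byte rate = 384,000 × 3 × 2 = 2,304,000 bytes/s.
Duration = 7,103,232,000 / 2,304,000 = 3,083 s.
3,083 s = 51:23.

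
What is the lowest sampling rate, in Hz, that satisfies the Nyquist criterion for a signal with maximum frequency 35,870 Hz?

71,740 Hz

Minimum sample rate = 2 × 35,870 Hz = 71,740 Hz.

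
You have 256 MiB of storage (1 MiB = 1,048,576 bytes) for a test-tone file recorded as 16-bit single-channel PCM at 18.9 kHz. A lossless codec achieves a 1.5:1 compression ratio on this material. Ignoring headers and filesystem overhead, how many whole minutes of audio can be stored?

Uncompressed byte rate = 18,900 × 2 × 1 = 37,800 bytes/s.
After 1.5:1 compression, effective rate ≈ 25200 bytes/s.
Capacity = 256 × 1,048,576 = 268,435,456 bytes.
268,435,456 / effective rate ≈ 10652.2 s → 177 minutes.

177 minutes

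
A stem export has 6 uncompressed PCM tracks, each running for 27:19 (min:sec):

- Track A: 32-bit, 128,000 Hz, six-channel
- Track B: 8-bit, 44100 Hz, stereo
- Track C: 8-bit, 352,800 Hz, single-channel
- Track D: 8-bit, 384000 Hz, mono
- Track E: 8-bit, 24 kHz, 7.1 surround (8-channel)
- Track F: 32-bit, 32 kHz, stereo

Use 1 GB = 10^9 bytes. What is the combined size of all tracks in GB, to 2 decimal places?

27:19 (min:sec) = 1,639 s.
Track A: 128,000 × 1,639 × 4 × 6 = 5,035,008,000 bytes.
Track B: 44,100 × 1,639 × 1 × 2 = 144,559,800 bytes.
Track C: 352,800 × 1,639 × 1 × 1 = 578,239,200 bytes.
Track D: 384,000 × 1,639 × 1 × 1 = 629,376,000 bytes.
Track E: 24,000 × 1,639 × 1 × 8 = 314,688,000 bytes.
Track F: 32,000 × 1,639 × 4 × 2 = 419,584,000 bytes.
Total = 7,121,455,000 bytes = 7.12 GB.

7.12 GB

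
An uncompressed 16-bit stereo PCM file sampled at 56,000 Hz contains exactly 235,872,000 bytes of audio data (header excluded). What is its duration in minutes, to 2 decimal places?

Byte rate = 56,000 × 2 × 2 = 224,000 bytes/s.
Duration = 235,872,000 / 224,000 = 1,053 s.
1,053 s / 60 = 17.55 minutes.

17.55 minutes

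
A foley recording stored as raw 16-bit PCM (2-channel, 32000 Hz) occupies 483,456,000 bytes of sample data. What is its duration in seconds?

3,777 seconds

Byte rate = 32,000 × 2 × 2 = 128,000 bytes/s.
Duration = 483,456,000 / 128,000 = 3,777 s.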